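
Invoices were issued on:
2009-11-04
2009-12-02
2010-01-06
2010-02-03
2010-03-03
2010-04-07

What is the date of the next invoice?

2010-05-05

Gaps: 28, 35, 28, 28, 35 days — a mix of 28 and 35. Every date is a Wednesday.
Each is the 1st Wednesday of its month.
May 2010 — 1st Wednesday is 2010-05-05.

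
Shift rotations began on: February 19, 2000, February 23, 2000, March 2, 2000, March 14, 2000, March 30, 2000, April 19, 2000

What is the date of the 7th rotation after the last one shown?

December 27, 2000

The spacing grows by 4 each time: 4, 8, 12, 16, 20 days.
Next gap: 24 days. April 19, 2000 + 24 days = May 13, 2000.
Next gap: 28 days. May 13, 2000 + 28 days = June 10, 2000.
Next gap: 32 days. June 10, 2000 + 32 days = July 12, 2000.
Next gap: 36 days. July 12, 2000 + 36 days = August 17, 2000.
Next gap: 40 days. August 17, 2000 + 40 days = September 26, 2000.
Next gap: 44 days. September 26, 2000 + 44 days = November 9, 2000.
Next gap: 48 days. November 9, 2000 + 48 days = December 27, 2000.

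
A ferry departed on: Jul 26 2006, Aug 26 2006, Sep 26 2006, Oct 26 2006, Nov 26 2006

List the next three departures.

Each date is the 26th; the gaps (31, 31, 30, 31) track the month lengths.
The rule is the 26th of each month.
Next: December 2006 → Dec 26 2006.
Next: January 2007 → Jan 26 2007.
Next: February 2007 → Feb 26 2007.

Dec 26 2006, Jan 26 2007, Feb 26 2007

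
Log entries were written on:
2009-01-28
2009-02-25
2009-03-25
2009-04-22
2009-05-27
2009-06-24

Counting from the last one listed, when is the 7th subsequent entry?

2010-01-27

All dates are Wednesdays, 28, 28, 28, 35, 28 days apart.
Specifically, the 4th Wednesday of each month.
July 2009 — 4th Wednesday is 2009-07-22.
4th Wednesday of August 2009: 2009-08-26.
September 2009 — 4th Wednesday is 2009-09-23.
October 2009 — 4th Wednesday is 2009-10-28.
4th Wednesday of November 2009: 2009-11-25.
4th Wednesday of December 2009: 2009-12-23.
4th Wednesday of January 2010: 2010-01-27.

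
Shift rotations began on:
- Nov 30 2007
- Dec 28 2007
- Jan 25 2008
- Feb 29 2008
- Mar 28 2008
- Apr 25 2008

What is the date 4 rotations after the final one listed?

These are Fridays with 28, 28, 35, 28, 28-day gaps.
Each is the final Friday of its month — Nov 30 2007 is past the 28th, so '4th Friday' doesn't fit.
Last Friday of May 2008: May 30 2008.
June 2008 ends with Friday Jun 27 2008.
Last Friday of July 2008: Jul 25 2008.
August 2008 ends with Friday Aug 29 2008.

Aug 29 2008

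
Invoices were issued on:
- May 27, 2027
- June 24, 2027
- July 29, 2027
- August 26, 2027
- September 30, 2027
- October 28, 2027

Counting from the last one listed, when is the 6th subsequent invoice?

April 27, 2028

These are Thursdays with 28, 35, 28, 35, 28-day gaps.
Each is the final Thursday of its month — July 29, 2027 is past the 28th, so '4th Thursday' doesn't fit.
November 2027 ends with Thursday November 25, 2027.
Last Thursday of December 2027: December 30, 2027.
Last Thursday of January 2028: January 27, 2028.
Last Thursday of February 2028: February 24, 2028.
Last Thursday of March 2028: March 30, 2028.
Last Thursday of April 2028: April 27, 2028.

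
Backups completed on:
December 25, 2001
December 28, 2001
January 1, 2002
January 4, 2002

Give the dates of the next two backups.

January 8, 2002; January 11, 2002

Every event lands on a Tuesday or Friday (gaps cycle 3, 4, 3).
So the schedule is: every Tuesday and Friday.
Next Tuesday: January 8, 2002.
The following Friday is January 11, 2002.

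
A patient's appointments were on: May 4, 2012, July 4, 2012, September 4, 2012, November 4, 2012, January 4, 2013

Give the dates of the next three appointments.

March 4, 2013; May 4, 2013; July 4, 2013

Gaps: 61, 62, 61, 61 days — not constant. Every event is on the 4th of the month.
Pattern: the 4th of every 2 months.
March 2013: March 4, 2013.
May 2013: May 4, 2013.
Next: July 2013 → July 4, 2013.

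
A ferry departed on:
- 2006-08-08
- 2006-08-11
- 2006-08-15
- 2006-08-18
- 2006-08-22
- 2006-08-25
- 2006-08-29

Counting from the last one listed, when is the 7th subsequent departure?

Every event lands on a Tuesday or Friday (gaps cycle 3, 4, 3, 4, 3, 4).
So the schedule is: every Tuesday and Friday.
The following Friday is 2006-09-01.
The following Tuesday is 2006-09-05.
Next Friday: 2006-09-08.
Next Tuesday: 2006-09-12.
Next Friday: 2006-09-15.
The following Tuesday is 2006-09-19.
The following Friday is 2006-09-22.

2006-09-22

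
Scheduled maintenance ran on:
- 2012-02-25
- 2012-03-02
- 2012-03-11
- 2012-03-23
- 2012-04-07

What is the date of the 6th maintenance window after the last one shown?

Intervals are 6, 9, 12, 15 days — an arithmetic progression with common difference 3.
Next gap: 18 days. 2012-04-07 + 18 days = 2012-04-25.
Next gap: 21 days. 2012-04-25 + 21 days = 2012-05-16.
Next gap: 24 days. 2012-05-16 + 24 days = 2012-06-09.
Next gap: 27 days. 2012-06-09 + 27 days = 2012-07-06.
Next gap: 30 days. 2012-07-06 + 30 days = 2012-08-05.
Next gap: 33 days. 2012-08-05 + 33 days = 2012-09-07.

2012-09-07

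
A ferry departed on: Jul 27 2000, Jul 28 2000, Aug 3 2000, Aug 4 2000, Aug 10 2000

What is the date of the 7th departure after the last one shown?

Gaps: 1, 6, 1, 6 days — not constant, but cyclic with period 2.
The events fall on every Thursday and Friday.
The following Friday is Aug 11 2000.
Next Thursday: Aug 17 2000.
The following Friday is Aug 18 2000.
Next Thursday: Aug 24 2000.
Next Friday: Aug 25 2000.
The following Thursday is Aug 31 2000.
Next Friday: Sep 1 2000.

Sep 1 2000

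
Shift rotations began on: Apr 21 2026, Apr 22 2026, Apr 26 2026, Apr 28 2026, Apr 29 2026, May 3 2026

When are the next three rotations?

Every event lands on a Tuesday or Wednesday or Sunday (gaps cycle 1, 4, 2, 1, 4).
So the schedule is: every Tuesday, Wednesday and Sunday.
Next Tuesday: May 5 2026.
The following Wednesday is May 6 2026.
Next Sunday: May 10 2026.

May 5 2026, May 6 2026, May 10 2026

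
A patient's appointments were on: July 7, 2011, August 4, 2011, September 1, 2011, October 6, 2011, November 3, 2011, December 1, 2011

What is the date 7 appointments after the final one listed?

Gaps: 28, 28, 35, 28, 28 days — a mix of 28 and 35. Every date is a Thursday.
Each is the 1st Thursday of its month.
1st Thursday of January 2012: January 5, 2012.
February 2012 — 1st Thursday is February 2, 2012.
March 2012 — 1st Thursday is March 1, 2012.
1st Thursday of April 2012: April 5, 2012.
May 2012 — 1st Thursday is May 3, 2012.
June 2012 — 1st Thursday is June 7, 2012.
July 2012 — 1st Thursday is July 5, 2012.

July 5, 2012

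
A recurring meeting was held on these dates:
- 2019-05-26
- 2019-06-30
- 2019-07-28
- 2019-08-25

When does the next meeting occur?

All Sundays; the gaps (35, 28, 28) vary with month length.
This is the last Sunday of each month.
September 2019 ends with Sunday 2019-09-29.

2019-09-29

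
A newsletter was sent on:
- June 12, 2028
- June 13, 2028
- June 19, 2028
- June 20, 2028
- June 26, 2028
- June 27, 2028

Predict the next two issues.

July 3, 2028; July 4, 2028

The gap pattern 1, 6, 1, 6, 1 repeats every 2 events.
These are the Mondays and Tuesdays of each week.
Next Monday: July 3, 2028.
The following Tuesday is July 4, 2028.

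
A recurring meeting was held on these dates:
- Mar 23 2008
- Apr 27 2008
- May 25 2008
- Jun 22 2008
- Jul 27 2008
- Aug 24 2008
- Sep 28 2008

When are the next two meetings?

Oct 26 2008, Nov 23 2008

These are Sundays at 28- or 35-day spacing (35, 28, 28, 35, 28, 35).
The pattern: 4th Sunday of the month.
October 2008 — 4th Sunday is Oct 26 2008.
November 2008 — 4th Sunday is Nov 23 2008.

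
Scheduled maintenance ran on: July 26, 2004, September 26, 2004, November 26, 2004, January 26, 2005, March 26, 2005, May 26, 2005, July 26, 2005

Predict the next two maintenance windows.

September 26, 2005; November 26, 2005

Each date is the 26th; the gaps (62, 61, 61, 59, 61, 61) track the month lengths.
The rule is the 26th of every 2 months.
Next: September 2005 → September 26, 2005.
November 2005: November 26, 2005.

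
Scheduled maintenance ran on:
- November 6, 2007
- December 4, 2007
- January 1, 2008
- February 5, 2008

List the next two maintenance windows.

March 4, 2008; April 1, 2008

Gaps: 28, 28, 35 days — a mix of 28 and 35. Every date is a Tuesday.
Each is the 1st Tuesday of its month.
1st Tuesday of March 2008: March 4, 2008.
1st Tuesday of April 2008: April 1, 2008.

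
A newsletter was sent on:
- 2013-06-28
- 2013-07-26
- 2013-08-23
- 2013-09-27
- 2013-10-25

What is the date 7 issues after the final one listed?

All dates are Fridays, 28, 28, 35, 28 days apart.
Specifically, the 4th Friday of each month.
November 2013 — 4th Friday is 2013-11-22.
December 2013 — 4th Friday is 2013-12-27.
January 2014 — 4th Friday is 2014-01-24.
February 2014 — 4th Friday is 2014-02-28.
March 2014 — 4th Friday is 2014-03-28.
April 2014 — 4th Friday is 2014-04-25.
4th Friday of May 2014: 2014-05-23.

2014-05-23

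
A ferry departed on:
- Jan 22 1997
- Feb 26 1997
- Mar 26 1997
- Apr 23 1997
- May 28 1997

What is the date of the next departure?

Jun 25 1997

These are Wednesdays at 28- or 35-day spacing (35, 28, 28, 35).
The pattern: 4th Wednesday of the month.
June 1997 — 4th Wednesday is Jun 25 1997.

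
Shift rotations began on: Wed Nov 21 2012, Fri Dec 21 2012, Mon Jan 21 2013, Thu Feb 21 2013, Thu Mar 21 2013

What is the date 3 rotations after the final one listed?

The day-of-month is always 21 (30, 31, 31, 28 days between events).
So this recurs on the 21st of each month.
Next: April 2013 → Sun Apr 21 2013.
Next: May 2013 → Tue May 21 2013.
Next: June 2013 → Fri Jun 21 2013.

Fri Jun 21 2013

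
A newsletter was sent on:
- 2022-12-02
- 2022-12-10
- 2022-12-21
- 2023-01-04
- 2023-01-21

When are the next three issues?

2023-02-10, 2023-03-05, 2023-03-31

The spacing grows by 3 each time: 8, 11, 14, 17 days.
Next gap: 20 days. 2023-01-21 + 20 days = 2023-02-10.
Next gap: 23 days. 2023-02-10 + 23 days = 2023-03-05.
Next gap: 26 days. 2023-03-05 + 26 days = 2023-03-31.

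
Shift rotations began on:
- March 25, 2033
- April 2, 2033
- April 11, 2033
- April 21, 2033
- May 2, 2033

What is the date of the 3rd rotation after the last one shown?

June 10, 2033

The spacing grows by 1 each time: 8, 9, 10, 11 days.
Next gap: 12 days. May 2, 2033 + 12 days = May 14, 2033.
Next gap: 13 days. May 14, 2033 + 13 days = May 27, 2033.
Next gap: 14 days. May 27, 2033 + 14 days = June 10, 2033.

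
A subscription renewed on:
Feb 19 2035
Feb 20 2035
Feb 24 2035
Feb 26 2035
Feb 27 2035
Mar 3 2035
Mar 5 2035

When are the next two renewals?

Mar 6 2035, Mar 10 2035

Gaps: 1, 4, 2, 1, 4, 2 days — not constant, but cyclic with period 3.
The events fall on every Monday, Tuesday and Saturday.
The following Tuesday is Mar 6 2035.
The following Saturday is Mar 10 2035.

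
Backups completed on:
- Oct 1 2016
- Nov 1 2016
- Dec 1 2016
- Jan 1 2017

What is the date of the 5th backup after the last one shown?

Gaps: 31, 30, 31 days — not constant. Every event is on the 1st of the month.
Pattern: the 1st of each month.
Next: February 2017 → Feb 1 2017.
March 2017: Mar 1 2017.
April 2017: Apr 1 2017.
Next: May 2017 → May 1 2017.
Next: June 2017 → Jun 1 2017.

Jun 1 2017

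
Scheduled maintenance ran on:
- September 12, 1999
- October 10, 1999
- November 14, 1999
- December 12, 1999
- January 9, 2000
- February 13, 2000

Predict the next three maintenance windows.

March 12, 2000; April 9, 2000; May 14, 2000

Gaps: 28, 35, 28, 28, 35 days — a mix of 28 and 35. Every date is a Sunday.
Each is the 2nd Sunday of its month.
2nd Sunday of March 2000: March 12, 2000.
2nd Sunday of April 2000: April 9, 2000.
May 2000 — 2nd Sunday is May 14, 2000.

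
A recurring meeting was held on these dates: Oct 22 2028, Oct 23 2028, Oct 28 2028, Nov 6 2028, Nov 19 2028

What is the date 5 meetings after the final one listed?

The spacing grows by 4 each time: 1, 5, 9, 13 days.
Next gap: 17 days. Nov 19 2028 + 17 days = Dec 6 2028.
Next gap: 21 days. Dec 6 2028 + 21 days = Dec 27 2028.
Next gap: 25 days. Dec 27 2028 + 25 days = Jan 21 2029.
Next gap: 29 days. Jan 21 2029 + 29 days = Feb 19 2029.
Next gap: 33 days. Feb 19 2029 + 33 days = Mar 24 2029.

Mar 24 2029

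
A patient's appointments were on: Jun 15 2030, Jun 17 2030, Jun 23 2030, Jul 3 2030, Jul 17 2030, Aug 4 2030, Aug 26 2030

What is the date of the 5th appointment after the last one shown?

Intervals are 2, 6, 10, 14, 18, 22 days — an arithmetic progression with common difference 4.
Next gap: 26 days. Aug 26 2030 + 26 days = Sep 21 2030.
Next gap: 30 days. Sep 21 2030 + 30 days = Oct 21 2030.
Next gap: 34 days. Oct 21 2030 + 34 days = Nov 24 2030.
Next gap: 38 days. Nov 24 2030 + 38 days = Jan 1 2031.
Next gap: 42 days. Jan 1 2031 + 42 days = Feb 12 2031.

Feb 12 2031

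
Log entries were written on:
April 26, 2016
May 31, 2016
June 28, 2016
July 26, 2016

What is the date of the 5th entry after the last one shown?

December 27, 2016

All Tuesdays; the gaps (35, 28, 28) vary with month length.
This is the last Tuesday of each month.
Last Tuesday of August 2016: August 30, 2016.
September 2016 ends with Tuesday September 27, 2016.
Last Tuesday of October 2016: October 25, 2016.
Last Tuesday of November 2016: November 29, 2016.
December 2016 ends with Tuesday December 27, 2016.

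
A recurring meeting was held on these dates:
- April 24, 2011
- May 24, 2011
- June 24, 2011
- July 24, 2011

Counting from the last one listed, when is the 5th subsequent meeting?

December 24, 2011

Each date is the 24th; the gaps (30, 31, 30) track the month lengths.
The rule is the 24th of each month.
August 2011: August 24, 2011.
September 2011: September 24, 2011.
Next: October 2011 → October 24, 2011.
Next: November 2011 → November 24, 2011.
Next: December 2011 → December 24, 2011.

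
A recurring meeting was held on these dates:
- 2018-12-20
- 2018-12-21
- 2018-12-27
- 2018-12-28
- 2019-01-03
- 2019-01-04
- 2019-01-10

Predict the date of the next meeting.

Every event lands on a Thursday or Friday (gaps cycle 1, 6, 1, 6, 1, 6).
So the schedule is: every Thursday and Friday.
The following Friday is 2019-01-11.

2019-01-11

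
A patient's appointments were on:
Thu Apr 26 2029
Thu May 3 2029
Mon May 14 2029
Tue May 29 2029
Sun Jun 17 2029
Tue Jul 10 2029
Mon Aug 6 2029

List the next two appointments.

Thu Sep 6 2029, Thu Oct 11 2029

Intervals are 7, 11, 15, 19, 23, 27 days — an arithmetic progression with common difference 4.
Next gap: 31 days. Mon Aug 6 2029 + 31 days = Thu Sep 6 2029.
Next gap: 35 days. Thu Sep 6 2029 + 35 days = Thu Oct 11 2029.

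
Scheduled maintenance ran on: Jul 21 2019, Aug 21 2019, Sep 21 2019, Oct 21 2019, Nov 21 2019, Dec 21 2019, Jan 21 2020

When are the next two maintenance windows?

Feb 21 2020, Mar 21 2020

The day-of-month is always 21 (31, 31, 30, 31, 30, 31 days between events).
So this recurs on the 21st of each month.
Next: February 2020 → Feb 21 2020.
Next: March 2020 → Mar 21 2020.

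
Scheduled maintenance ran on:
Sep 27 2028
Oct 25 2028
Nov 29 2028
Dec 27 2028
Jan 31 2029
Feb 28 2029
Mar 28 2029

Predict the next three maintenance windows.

Apr 25 2029, May 30 2029, Jun 27 2029

These are Wednesdays with 28, 35, 28, 35, 28, 28-day gaps.
Each is the final Wednesday of its month — Nov 29 2028 is past the 28th, so '4th Wednesday' doesn't fit.
Last Wednesday of April 2029: Apr 25 2029.
May 2029 ends with Wednesday May 30 2029.
Last Wednesday of June 2029: Jun 27 2029.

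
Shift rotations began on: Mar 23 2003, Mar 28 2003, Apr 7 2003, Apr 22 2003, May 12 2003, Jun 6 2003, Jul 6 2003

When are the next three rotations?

The spacing grows by 5 each time: 5, 10, 15, 20, 25, 30 days.
Next gap: 35 days. Jul 6 2003 + 35 days = Aug 10 2003.
Next gap: 40 days. Aug 10 2003 + 40 days = Sep 19 2003.
Next gap: 45 days. Sep 19 2003 + 45 days = Nov 3 2003.

Aug 10 2003, Sep 19 2003, Nov 3 2003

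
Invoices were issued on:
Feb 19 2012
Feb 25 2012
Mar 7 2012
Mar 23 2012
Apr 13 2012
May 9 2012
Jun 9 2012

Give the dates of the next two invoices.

Jul 15 2012, Aug 25 2012

Intervals are 6, 11, 16, 21, 26, 31 days — an arithmetic progression with common difference 5.
Next gap: 36 days. Jun 9 2012 + 36 days = Jul 15 2012.
Next gap: 41 days. Jul 15 2012 + 41 days = Aug 25 2012.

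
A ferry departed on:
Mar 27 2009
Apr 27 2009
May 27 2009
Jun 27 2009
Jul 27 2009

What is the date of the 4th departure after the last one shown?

The day-of-month is always 27 (31, 30, 31, 30 days between events).
So this recurs on the 27th of each month.
Next: August 2009 → Aug 27 2009.
September 2009: Sep 27 2009.
Next: October 2009 → Oct 27 2009.
November 2009: Nov 27 2009.

Nov 27 2009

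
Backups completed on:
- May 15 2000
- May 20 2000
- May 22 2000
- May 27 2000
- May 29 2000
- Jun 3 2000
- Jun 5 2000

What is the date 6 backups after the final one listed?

Jun 26 2000

Gaps: 5, 2, 5, 2, 5, 2 days — not constant, but cyclic with period 2.
The events fall on every Monday and Saturday.
Next Saturday: Jun 10 2000.
Next Monday: Jun 12 2000.
Next Saturday: Jun 17 2000.
The following Monday is Jun 19 2000.
Next Saturday: Jun 24 2000.
Next Monday: Jun 26 2000.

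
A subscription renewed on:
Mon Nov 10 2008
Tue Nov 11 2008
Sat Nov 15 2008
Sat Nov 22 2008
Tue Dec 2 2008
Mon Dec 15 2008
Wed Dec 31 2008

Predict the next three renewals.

Mon Jan 19 2009, Tue Feb 10 2009, Sat Mar 7 2009

Intervals are 1, 4, 7, 10, 13, 16 days — an arithmetic progression with common difference 3.
Next gap: 19 days. Wed Dec 31 2008 + 19 days = Mon Jan 19 2009.
Next gap: 22 days. Mon Jan 19 2009 + 22 days = Tue Feb 10 2009.
Next gap: 25 days. Tue Feb 10 2009 + 25 days = Sat Mar 7 2009.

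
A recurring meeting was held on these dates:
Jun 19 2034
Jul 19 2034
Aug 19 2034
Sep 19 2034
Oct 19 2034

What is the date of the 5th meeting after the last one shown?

Mar 19 2035

Each date is the 19th; the gaps (30, 31, 31, 30) track the month lengths.
The rule is the 19th of each month.
November 2034: Nov 19 2034.
December 2034: Dec 19 2034.
January 2035: Jan 19 2035.
February 2035: Feb 19 2035.
March 2035: Mar 19 2035.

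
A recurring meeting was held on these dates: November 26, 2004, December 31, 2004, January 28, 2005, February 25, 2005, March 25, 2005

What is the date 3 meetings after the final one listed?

June 24, 2005

All Fridays; the gaps (35, 28, 28, 28) vary with month length.
This is the last Friday of each month.
Last Friday of April 2005: April 29, 2005.
May 2005 ends with Friday May 27, 2005.
June 2005 ends with Friday June 24, 2005.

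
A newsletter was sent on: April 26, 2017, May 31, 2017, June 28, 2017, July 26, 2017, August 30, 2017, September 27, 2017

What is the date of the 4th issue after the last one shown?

January 31, 2018

Every date is a Wednesday; gaps 35, 28, 28, 35, 28 days.
Each is the last Wednesday of its month (at least one falls on the 29th or later, ruling out '4th Wednesday').
Last Wednesday of October 2017: October 25, 2017.
November 2017 ends with Wednesday November 29, 2017.
Last Wednesday of December 2017: December 27, 2017.
January 2018 ends with Wednesday January 31, 2018.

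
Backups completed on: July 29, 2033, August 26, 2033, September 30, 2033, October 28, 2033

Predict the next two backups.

November 25, 2033; December 30, 2033

These are Fridays with 28, 35, 28-day gaps.
Each is the final Friday of its month — July 29, 2033 is past the 28th, so '4th Friday' doesn't fit.
Last Friday of November 2033: November 25, 2033.
Last Friday of December 2033: December 30, 2033.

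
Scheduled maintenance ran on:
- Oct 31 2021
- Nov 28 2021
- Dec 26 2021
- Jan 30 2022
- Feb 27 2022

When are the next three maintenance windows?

Mar 27 2022, Apr 24 2022, May 29 2022

These are Sundays with 28, 28, 35, 28-day gaps.
Each is the final Sunday of its month — Oct 31 2021 is past the 28th, so '4th Sunday' doesn't fit.
Last Sunday of March 2022: Mar 27 2022.
Last Sunday of April 2022: Apr 24 2022.
Last Sunday of May 2022: May 29 2022.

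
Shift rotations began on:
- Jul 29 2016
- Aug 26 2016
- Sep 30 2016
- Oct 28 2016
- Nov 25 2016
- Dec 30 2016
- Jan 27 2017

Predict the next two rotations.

Feb 24 2017, Mar 31 2017

All Fridays; the gaps (28, 35, 28, 28, 35, 28) vary with month length.
This is the last Friday of each month.
Last Friday of February 2017: Feb 24 2017.
March 2017 ends with Friday Mar 31 2017.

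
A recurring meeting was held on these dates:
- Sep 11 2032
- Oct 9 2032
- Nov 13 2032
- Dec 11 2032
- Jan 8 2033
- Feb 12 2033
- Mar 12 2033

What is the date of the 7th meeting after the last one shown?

Gaps: 28, 35, 28, 28, 35, 28 days — a mix of 28 and 35. Every date is a Saturday.
Each is the 2nd Saturday of its month.
April 2033 — 2nd Saturday is Apr 9 2033.
2nd Saturday of May 2033: May 14 2033.
June 2033 — 2nd Saturday is Jun 11 2033.
2nd Saturday of July 2033: Jul 9 2033.
August 2033 — 2nd Saturday is Aug 13 2033.
2nd Saturday of September 2033: Sep 10 2033.
2nd Saturday of October 2033: Oct 8 2033.

Oct 8 2033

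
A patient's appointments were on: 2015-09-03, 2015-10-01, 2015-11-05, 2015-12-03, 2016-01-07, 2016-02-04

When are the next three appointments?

2016-03-03, 2016-04-07, 2016-05-05

These are Thursdays at 28- or 35-day spacing (28, 35, 28, 35, 28).
The pattern: 1st Thursday of the month.
March 2016 — 1st Thursday is 2016-03-03.
1st Thursday of April 2016: 2016-04-07.
1st Thursday of May 2016: 2016-05-05.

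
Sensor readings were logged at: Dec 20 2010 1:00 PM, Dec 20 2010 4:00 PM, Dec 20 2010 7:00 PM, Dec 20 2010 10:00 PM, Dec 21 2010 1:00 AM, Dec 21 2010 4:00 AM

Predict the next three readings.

Dec 21 2010 7:00 AM, Dec 21 2010 10:00 AM, Dec 21 2010 1:00 PM

The interval is a steady 3 hours (3, 3, 3, 3, 3).
Dec 21 2010 4:00 AM + 3 h = Dec 21 2010 7:00 AM.
Dec 21 2010 7:00 AM + 3 h = Dec 21 2010 10:00 AM.
Dec 21 2010 10:00 AM + 3 h = Dec 21 2010 1:00 PM.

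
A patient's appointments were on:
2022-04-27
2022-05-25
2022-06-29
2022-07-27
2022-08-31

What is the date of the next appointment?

2022-09-28

All Wednesdays; the gaps (28, 35, 28, 35) vary with month length.
This is the last Wednesday of each month.
Last Wednesday of September 2022: 2022-09-28.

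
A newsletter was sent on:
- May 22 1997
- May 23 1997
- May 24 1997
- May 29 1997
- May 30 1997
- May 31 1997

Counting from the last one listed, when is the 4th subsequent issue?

Jun 12 1997

Every event lands on a Thursday or Friday or Saturday (gaps cycle 1, 1, 5, 1, 1).
So the schedule is: every Thursday, Friday and Saturday.
The following Thursday is Jun 5 1997.
The following Friday is Jun 6 1997.
Next Saturday: Jun 7 1997.
The following Thursday is Jun 12 1997.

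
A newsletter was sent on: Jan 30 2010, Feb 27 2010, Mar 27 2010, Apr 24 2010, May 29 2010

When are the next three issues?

Every date is a Saturday; gaps 28, 28, 28, 35 days.
Each is the last Saturday of its month (at least one falls on the 29th or later, ruling out '4th Saturday').
June 2010 ends with Saturday Jun 26 2010.
July 2010 ends with Saturday Jul 31 2010.
August 2010 ends with Saturday Aug 28 2010.

Jun 26 2010, Jul 31 2010, Aug 28 2010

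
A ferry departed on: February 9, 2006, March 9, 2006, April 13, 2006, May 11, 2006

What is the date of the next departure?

June 8, 2006

Gaps: 28, 35, 28 days — a mix of 28 and 35. Every date is a Thursday.
Each is the 2nd Thursday of its month.
2nd Thursday of June 2006: June 8, 2006.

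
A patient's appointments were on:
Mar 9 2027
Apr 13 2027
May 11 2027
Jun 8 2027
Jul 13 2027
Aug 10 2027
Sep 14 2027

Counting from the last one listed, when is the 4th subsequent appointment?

Jan 11 2028

These are Tuesdays at 28- or 35-day spacing (35, 28, 28, 35, 28, 35).
The pattern: 2nd Tuesday of the month.
October 2027 — 2nd Tuesday is Oct 12 2027.
November 2027 — 2nd Tuesday is Nov 9 2027.
2nd Tuesday of December 2027: Dec 14 2027.
January 2028 — 2nd Tuesday is Jan 11 2028.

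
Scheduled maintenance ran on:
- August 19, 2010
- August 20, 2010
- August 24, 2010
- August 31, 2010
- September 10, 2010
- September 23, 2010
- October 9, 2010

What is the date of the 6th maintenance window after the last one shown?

March 17, 2011

The spacing grows by 3 each time: 1, 4, 7, 10, 13, 16 days.
Next gap: 19 days. October 9, 2010 + 19 days = October 28, 2010.
Next gap: 22 days. October 28, 2010 + 22 days = November 19, 2010.
Next gap: 25 days. November 19, 2010 + 25 days = December 14, 2010.
Next gap: 28 days. December 14, 2010 + 28 days = January 11, 2011.
Next gap: 31 days. January 11, 2011 + 31 days = February 11, 2011.
Next gap: 34 days. February 11, 2011 + 34 days = March 17, 2011.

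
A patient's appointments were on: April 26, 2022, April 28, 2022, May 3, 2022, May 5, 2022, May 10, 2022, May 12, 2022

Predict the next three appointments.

Gaps: 2, 5, 2, 5, 2 days — not constant, but cyclic with period 2.
The events fall on every Tuesday and Thursday.
Next Tuesday: May 17, 2022.
Next Thursday: May 19, 2022.
Next Tuesday: May 24, 2022.

May 17, 2022; May 19, 2022; May 24, 2022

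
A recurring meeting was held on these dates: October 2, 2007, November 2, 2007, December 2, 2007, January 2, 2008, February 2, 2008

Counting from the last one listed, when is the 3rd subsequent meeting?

May 2, 2008

The day-of-month is always 2 (31, 30, 31, 31 days between events).
So this recurs on the 2nd of each month.
Next: March 2008 → March 2, 2008.
Next: April 2008 → April 2, 2008.
May 2008: May 2, 2008.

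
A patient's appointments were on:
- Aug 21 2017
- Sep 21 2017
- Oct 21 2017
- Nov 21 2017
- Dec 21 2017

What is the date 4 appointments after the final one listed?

Apr 21 2018

Gaps: 31, 30, 31, 30 days — not constant. Every event is on the 21st of the month.
Pattern: the 21st of each month.
Next: January 2018 → Jan 21 2018.
February 2018: Feb 21 2018.
March 2018: Mar 21 2018.
Next: April 2018 → Apr 21 2018.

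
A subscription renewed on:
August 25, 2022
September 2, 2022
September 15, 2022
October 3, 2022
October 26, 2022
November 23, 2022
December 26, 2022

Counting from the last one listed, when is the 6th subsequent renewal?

Gaps: 8, 13, 18, 23, 28, 33 days — each gap is 5 larger than the previous one.
Next gap: 38 days. December 26, 2022 + 38 days = February 2, 2023.
Next gap: 43 days. February 2, 2023 + 43 days = March 17, 2023.
Next gap: 48 days. March 17, 2023 + 48 days = May 4, 2023.
Next gap: 53 days. May 4, 2023 + 53 days = June 26, 2023.
Next gap: 58 days. June 26, 2023 + 58 days = August 23, 2023.
Next gap: 63 days. August 23, 2023 + 63 days = October 25, 2023.

October 25, 2023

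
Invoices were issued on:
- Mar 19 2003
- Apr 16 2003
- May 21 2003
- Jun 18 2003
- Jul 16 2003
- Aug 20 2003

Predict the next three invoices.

Sep 17 2003, Oct 15 2003, Nov 19 2003

All dates are Wednesdays, 28, 35, 28, 28, 35 days apart.
Specifically, the 3rd Wednesday of each month.
September 2003 — 3rd Wednesday is Sep 17 2003.
3rd Wednesday of October 2003: Oct 15 2003.
November 2003 — 3rd Wednesday is Nov 19 2003.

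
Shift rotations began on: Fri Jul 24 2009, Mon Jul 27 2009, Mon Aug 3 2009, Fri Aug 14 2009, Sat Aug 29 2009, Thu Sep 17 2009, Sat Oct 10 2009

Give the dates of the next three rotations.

The spacing grows by 4 each time: 3, 7, 11, 15, 19, 23 days.
Next gap: 27 days. Sat Oct 10 2009 + 27 days = Fri Nov 6 2009.
Next gap: 31 days. Fri Nov 6 2009 + 31 days = Mon Dec 7 2009.
Next gap: 35 days. Mon Dec 7 2009 + 35 days = Mon Jan 11 2010.

Fri Nov 6 2009, Mon Dec 7 2009, Mon Jan 11 2010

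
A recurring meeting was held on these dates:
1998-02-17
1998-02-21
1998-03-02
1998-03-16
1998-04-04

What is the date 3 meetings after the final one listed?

1998-06-30

Intervals are 4, 9, 14, 19 days — an arithmetic progression with common difference 5.
Next gap: 24 days. 1998-04-04 + 24 days = 1998-04-28.
Next gap: 29 days. 1998-04-28 + 29 days = 1998-05-27.
Next gap: 34 days. 1998-05-27 + 34 days = 1998-06-30.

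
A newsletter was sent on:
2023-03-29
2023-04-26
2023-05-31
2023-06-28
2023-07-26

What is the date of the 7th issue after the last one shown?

Every date is a Wednesday; gaps 28, 35, 28, 28 days.
Each is the last Wednesday of its month (at least one falls on the 29th or later, ruling out '4th Wednesday').
August 2023 ends with Wednesday 2023-08-30.
September 2023 ends with Wednesday 2023-09-27.
Last Wednesday of October 2023: 2023-10-25.
Last Wednesday of November 2023: 2023-11-29.
Last Wednesday of December 2023: 2023-12-27.
January 2024 ends with Wednesday 2024-01-31.
Last Wednesday of February 2024: 2024-02-28.

2024-02-28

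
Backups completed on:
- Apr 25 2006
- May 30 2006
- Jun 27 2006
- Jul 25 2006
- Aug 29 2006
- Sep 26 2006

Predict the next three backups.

Oct 31 2006, Nov 28 2006, Dec 26 2006

Every date is a Tuesday; gaps 35, 28, 28, 35, 28 days.
Each is the last Tuesday of its month (at least one falls on the 29th or later, ruling out '4th Tuesday').
October 2006 ends with Tuesday Oct 31 2006.
Last Tuesday of November 2006: Nov 28 2006.
Last Tuesday of December 2006: Dec 26 2006.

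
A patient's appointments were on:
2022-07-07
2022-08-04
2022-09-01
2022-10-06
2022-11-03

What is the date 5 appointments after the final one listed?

Gaps: 28, 28, 35, 28 days — a mix of 28 and 35. Every date is a Thursday.
Each is the 1st Thursday of its month.
1st Thursday of December 2022: 2022-12-01.
January 2023 — 1st Thursday is 2023-01-05.
February 2023 — 1st Thursday is 2023-02-02.
1st Thursday of March 2023: 2023-03-02.
April 2023 — 1st Thursday is 2023-04-06.

2023-04-06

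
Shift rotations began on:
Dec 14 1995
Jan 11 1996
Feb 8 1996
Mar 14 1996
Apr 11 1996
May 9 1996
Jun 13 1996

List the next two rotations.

Jul 11 1996, Aug 8 1996

All dates are Thursdays, 28, 28, 35, 28, 28, 35 days apart.
Specifically, the 2nd Thursday of each month.
July 1996 — 2nd Thursday is Jul 11 1996.
August 1996 — 2nd Thursday is Aug 8 1996.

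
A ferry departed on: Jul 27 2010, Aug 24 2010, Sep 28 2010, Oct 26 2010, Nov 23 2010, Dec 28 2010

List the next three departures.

These are Tuesdays at 28- or 35-day spacing (28, 35, 28, 28, 35).
The pattern: 4th Tuesday of the month.
January 2011 — 4th Tuesday is Jan 25 2011.
February 2011 — 4th Tuesday is Feb 22 2011.
March 2011 — 4th Tuesday is Mar 22 2011.

Jan 25 2011, Feb 22 2011, Mar 22 2011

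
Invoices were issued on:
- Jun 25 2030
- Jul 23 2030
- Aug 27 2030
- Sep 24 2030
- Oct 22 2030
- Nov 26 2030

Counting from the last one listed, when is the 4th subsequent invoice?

These are Tuesdays at 28- or 35-day spacing (28, 35, 28, 28, 35).
The pattern: 4th Tuesday of the month.
4th Tuesday of December 2030: Dec 24 2030.
January 2031 — 4th Tuesday is Jan 28 2031.
4th Tuesday of February 2031: Feb 25 2031.
4th Tuesday of March 2031: Mar 25 2031.

Mar 25 2031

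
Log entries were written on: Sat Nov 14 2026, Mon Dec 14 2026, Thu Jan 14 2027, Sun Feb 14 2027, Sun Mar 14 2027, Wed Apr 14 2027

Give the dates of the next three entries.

Gaps: 30, 31, 31, 28, 31 days — not constant. Every event is on the 14th of the month.
Pattern: the 14th of each month.
Next: May 2027 → Fri May 14 2027.
June 2027: Mon Jun 14 2027.
July 2027: Wed Jul 14 2027.

Fri May 14 2027, Mon Jun 14 2027, Wed Jul 14 2027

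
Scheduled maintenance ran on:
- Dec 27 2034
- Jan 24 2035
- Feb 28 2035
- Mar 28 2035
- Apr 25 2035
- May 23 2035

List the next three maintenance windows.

Jun 27 2035, Jul 25 2035, Aug 22 2035

Gaps: 28, 35, 28, 28, 28 days — a mix of 28 and 35. Every date is a Wednesday.
Each is the 4th Wednesday of its month.
June 2035 — 4th Wednesday is Jun 27 2035.
4th Wednesday of July 2035: Jul 25 2035.
4th Wednesday of August 2035: Aug 22 2035.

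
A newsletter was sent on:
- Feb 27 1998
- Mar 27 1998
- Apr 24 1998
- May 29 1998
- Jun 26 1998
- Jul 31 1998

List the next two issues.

Every date is a Friday; gaps 28, 28, 35, 28, 35 days.
Each is the last Friday of its month (at least one falls on the 29th or later, ruling out '4th Friday').
Last Friday of August 1998: Aug 28 1998.
September 1998 ends with Friday Sep 25 1998.

Aug 28 1998, Sep 25 1998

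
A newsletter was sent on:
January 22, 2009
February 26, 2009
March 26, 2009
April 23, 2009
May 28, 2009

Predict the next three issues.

These are Thursdays at 28- or 35-day spacing (35, 28, 28, 35).
The pattern: 4th Thursday of the month.
June 2009 — 4th Thursday is June 25, 2009.
4th Thursday of July 2009: July 23, 2009.
4th Thursday of August 2009: August 27, 2009.

June 25, 2009; July 23, 2009; August 27, 2009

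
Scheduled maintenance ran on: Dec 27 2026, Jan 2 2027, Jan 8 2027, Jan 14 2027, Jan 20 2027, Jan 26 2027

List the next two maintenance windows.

Feb 1 2027, Feb 7 2027

Gaps between consecutive events: 6, 6, 6, 6, 6 days — a constant 6-day interval.
Jan 26 2027 + 6 days = Feb 1 2027.
Feb 1 2027 + 6 days = Feb 7 2027.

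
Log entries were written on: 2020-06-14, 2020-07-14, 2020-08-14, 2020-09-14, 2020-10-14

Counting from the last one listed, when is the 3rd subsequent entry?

Gaps: 30, 31, 31, 30 days — not constant. Every event is on the 14th of the month.
Pattern: the 14th of each month.
Next: November 2020 → 2020-11-14.
Next: December 2020 → 2020-12-14.
January 2021: 2021-01-14.

2021-01-14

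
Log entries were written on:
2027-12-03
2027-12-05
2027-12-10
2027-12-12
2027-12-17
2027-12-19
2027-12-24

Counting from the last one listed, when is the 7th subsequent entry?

The gap pattern 2, 5, 2, 5, 2, 5 repeats every 2 events.
These are the Fridays and Sundays of each week.
The following Sunday is 2027-12-26.
The following Friday is 2027-12-31.
Next Sunday: 2028-01-02.
Next Friday: 2028-01-07.
The following Sunday is 2028-01-09.
Next Friday: 2028-01-14.
The following Sunday is 2028-01-16.

2028-01-16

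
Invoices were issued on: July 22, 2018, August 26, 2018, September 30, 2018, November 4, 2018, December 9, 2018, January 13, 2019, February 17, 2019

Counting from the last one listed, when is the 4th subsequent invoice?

July 7, 2019

Gaps between consecutive events: 35, 35, 35, 35, 35, 35 days — a constant 35-day interval.
February 17, 2019 + 35 days = March 24, 2019.
March 24, 2019 + 35 days = April 28, 2019.
April 28, 2019 + 35 days = June 2, 2019.
June 2, 2019 + 35 days = July 7, 2019.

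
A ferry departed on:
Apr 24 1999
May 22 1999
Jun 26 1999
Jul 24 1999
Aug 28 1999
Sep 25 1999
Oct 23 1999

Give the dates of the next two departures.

Gaps: 28, 35, 28, 35, 28, 28 days — a mix of 28 and 35. Every date is a Saturday.
Each is the 4th Saturday of its month.
4th Saturday of November 1999: Nov 27 1999.
December 1999 — 4th Saturday is Dec 25 1999.

Nov 27 1999, Dec 25 1999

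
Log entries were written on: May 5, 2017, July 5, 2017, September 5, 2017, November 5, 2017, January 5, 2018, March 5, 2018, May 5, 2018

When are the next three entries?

July 5, 2018; September 5, 2018; November 5, 2018

Each date is the 5th; the gaps (61, 62, 61, 61, 59, 61) track the month lengths.
The rule is the 5th of every 2 months.
July 2018: July 5, 2018.
September 2018: September 5, 2018.
Next: November 2018 → November 5, 2018.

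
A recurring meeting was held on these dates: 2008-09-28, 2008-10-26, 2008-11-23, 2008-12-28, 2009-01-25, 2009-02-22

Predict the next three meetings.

2009-03-22, 2009-04-26, 2009-05-24

Gaps: 28, 28, 35, 28, 28 days — a mix of 28 and 35. Every date is a Sunday.
Each is the 4th Sunday of its month.
March 2009 — 4th Sunday is 2009-03-22.
4th Sunday of April 2009: 2009-04-26.
4th Sunday of May 2009: 2009-05-24.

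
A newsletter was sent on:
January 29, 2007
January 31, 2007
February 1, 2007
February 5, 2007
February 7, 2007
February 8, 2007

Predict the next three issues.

Gaps: 2, 1, 4, 2, 1 days — not constant, but cyclic with period 3.
The events fall on every Monday, Wednesday and Thursday.
The following Monday is February 12, 2007.
The following Wednesday is February 14, 2007.
The following Thursday is February 15, 2007.

February 12, 2007; February 14, 2007; February 15, 2007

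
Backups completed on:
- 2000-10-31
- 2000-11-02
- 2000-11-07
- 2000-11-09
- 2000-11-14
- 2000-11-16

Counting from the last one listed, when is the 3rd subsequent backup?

The gap pattern 2, 5, 2, 5, 2 repeats every 2 events.
These are the Tuesdays and Thursdays of each week.
The following Tuesday is 2000-11-21.
Next Thursday: 2000-11-23.
The following Tuesday is 2000-11-28.

2000-11-28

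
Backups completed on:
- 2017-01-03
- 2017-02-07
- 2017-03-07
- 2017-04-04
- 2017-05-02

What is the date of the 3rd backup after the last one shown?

2017-08-01

These are Tuesdays at 28- or 35-day spacing (35, 28, 28, 28).
The pattern: 1st Tuesday of the month.
1st Tuesday of June 2017: 2017-06-06.
July 2017 — 1st Tuesday is 2017-07-04.
August 2017 — 1st Tuesday is 2017-08-01.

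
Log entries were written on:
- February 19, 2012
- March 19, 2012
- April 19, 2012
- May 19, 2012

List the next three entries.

Gaps: 29, 31, 30 days — not constant. Every event is on the 19th of the month.
Pattern: the 19th of each month.
Next: June 2012 → June 19, 2012.
July 2012: July 19, 2012.
August 2012: August 19, 2012.

June 19, 2012; July 19, 2012; August 19, 2012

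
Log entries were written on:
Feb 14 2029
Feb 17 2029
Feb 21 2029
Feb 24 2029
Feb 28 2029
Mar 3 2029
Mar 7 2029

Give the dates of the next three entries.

Mar 10 2029, Mar 14 2029, Mar 17 2029

Every event lands on a Wednesday or Saturday (gaps cycle 3, 4, 3, 4, 3, 4).
So the schedule is: every Wednesday and Saturday.
Next Saturday: Mar 10 2029.
The following Wednesday is Mar 14 2029.
Next Saturday: Mar 17 2029.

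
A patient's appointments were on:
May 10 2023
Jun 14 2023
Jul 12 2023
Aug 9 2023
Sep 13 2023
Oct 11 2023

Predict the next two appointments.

These are Wednesdays at 28- or 35-day spacing (35, 28, 28, 35, 28).
The pattern: 2nd Wednesday of the month.
2nd Wednesday of November 2023: Nov 8 2023.
2nd Wednesday of December 2023: Dec 13 2023.

Nov 8 2023, Dec 13 2023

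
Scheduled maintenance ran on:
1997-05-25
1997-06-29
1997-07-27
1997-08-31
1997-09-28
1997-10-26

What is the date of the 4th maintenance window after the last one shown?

All Sundays; the gaps (35, 28, 35, 28, 28) vary with month length.
This is the last Sunday of each month.
November 1997 ends with Sunday 1997-11-30.
Last Sunday of December 1997: 1997-12-28.
January 1998 ends with Sunday 1998-01-25.
February 1998 ends with Sunday 1998-02-22.

1998-02-22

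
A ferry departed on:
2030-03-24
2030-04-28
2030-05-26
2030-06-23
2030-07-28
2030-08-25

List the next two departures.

2030-09-22, 2030-10-27

These are Sundays at 28- or 35-day spacing (35, 28, 28, 35, 28).
The pattern: 4th Sunday of the month.
4th Sunday of September 2030: 2030-09-22.
4th Sunday of October 2030: 2030-10-27.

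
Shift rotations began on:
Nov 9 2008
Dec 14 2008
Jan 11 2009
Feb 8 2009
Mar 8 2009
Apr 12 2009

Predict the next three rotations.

May 10 2009, Jun 14 2009, Jul 12 2009

All dates are Sundays, 35, 28, 28, 28, 35 days apart.
Specifically, the 2nd Sunday of each month.
May 2009 — 2nd Sunday is May 10 2009.
June 2009 — 2nd Sunday is Jun 14 2009.
2nd Sunday of July 2009: Jul 12 2009.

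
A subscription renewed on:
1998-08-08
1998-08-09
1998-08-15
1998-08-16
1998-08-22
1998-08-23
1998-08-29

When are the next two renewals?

Every event lands on a Saturday or Sunday (gaps cycle 1, 6, 1, 6, 1, 6).
So the schedule is: every Saturday and Sunday.
Next Sunday: 1998-08-30.
Next Saturday: 1998-09-05.

1998-08-30, 1998-09-05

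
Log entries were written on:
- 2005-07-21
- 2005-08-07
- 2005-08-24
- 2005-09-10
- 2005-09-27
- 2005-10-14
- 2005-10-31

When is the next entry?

Every event comes 17 days after the last (17, 17, 17, 17, 17, 17).
2005-10-31 + 17 days = 2005-11-17.

2005-11-17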